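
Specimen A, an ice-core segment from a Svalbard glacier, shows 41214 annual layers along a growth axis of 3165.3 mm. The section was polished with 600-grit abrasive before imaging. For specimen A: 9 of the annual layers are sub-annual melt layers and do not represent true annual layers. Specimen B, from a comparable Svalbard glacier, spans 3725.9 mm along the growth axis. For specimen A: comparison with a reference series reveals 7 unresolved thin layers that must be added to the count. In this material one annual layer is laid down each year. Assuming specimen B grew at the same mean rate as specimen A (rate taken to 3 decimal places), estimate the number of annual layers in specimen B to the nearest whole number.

Specimen A: after corrections the count is 41214 − 9 + 7 = 41212 annual layers.
A: 3165.3 mm over 41212 years gives 3165.3 / 41212 ≈ 0.077 mm/yr.
B spans 3725.9 / 0.077 = 48388.31 years ≈ 48388 annual layers.

48388 annual layers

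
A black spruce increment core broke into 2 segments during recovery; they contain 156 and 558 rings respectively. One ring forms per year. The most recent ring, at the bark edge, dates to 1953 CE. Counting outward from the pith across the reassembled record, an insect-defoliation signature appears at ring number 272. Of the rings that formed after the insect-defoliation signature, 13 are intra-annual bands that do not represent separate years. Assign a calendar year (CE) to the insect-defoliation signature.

1524 CE

Total rings = 156 + 558 = 714.
The insect-defoliation signature sits at ring 272 from the pith, so 714 − 272 = 442 rings formed after it.
442 − 13 false = 429 true rings after the insect-defoliation signature.
Counting back 429 years from 1953 CE places the insect-defoliation signature in 1953 − 429 = 1524 CE.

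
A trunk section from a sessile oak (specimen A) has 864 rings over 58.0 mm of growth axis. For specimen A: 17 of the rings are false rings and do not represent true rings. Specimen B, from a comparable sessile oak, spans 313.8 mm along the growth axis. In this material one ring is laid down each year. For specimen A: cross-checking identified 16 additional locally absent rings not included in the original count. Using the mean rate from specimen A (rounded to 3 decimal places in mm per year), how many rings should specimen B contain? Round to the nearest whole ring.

4684 rings

Specimen A: correcting the raw count gives 864 − 17 + 16 = 863 true rings.
A: 58.0 mm over 863 years gives 58.0 / 863 ≈ 0.067 mm/yr.
Specimen B: 313.8 mm / 0.067 mm per year = 4683.58 years ≈ 4684 rings.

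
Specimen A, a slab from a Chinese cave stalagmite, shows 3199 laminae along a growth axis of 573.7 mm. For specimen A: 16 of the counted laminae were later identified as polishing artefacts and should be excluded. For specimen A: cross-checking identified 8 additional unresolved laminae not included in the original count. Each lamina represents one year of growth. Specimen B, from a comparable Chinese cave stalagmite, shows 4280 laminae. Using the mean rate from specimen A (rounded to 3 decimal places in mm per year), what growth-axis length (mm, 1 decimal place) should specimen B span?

Specimen A: true lamina count = 3199 − 16 + 8 = 3191.
A: 573.7 mm over 3191 years gives 573.7 / 3191 ≈ 0.180 mm/year.
For B, 0.180 mm/year × 4280 years = 770.4 mm.

770.4 mm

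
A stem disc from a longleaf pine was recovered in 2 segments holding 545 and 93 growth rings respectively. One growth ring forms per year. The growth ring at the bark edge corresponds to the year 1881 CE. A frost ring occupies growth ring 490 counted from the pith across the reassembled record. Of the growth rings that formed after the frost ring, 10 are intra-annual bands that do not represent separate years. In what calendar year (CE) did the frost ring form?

Total growth rings = 545 + 93 = 638.
Between growth ring 490 and the bark edge there are 638 − 490 = 148 growth rings.
148 − 10 false = 138 true growth rings after the frost ring.
Counting back 138 years from 1881 CE places the frost ring in 1881 − 138 = 1743 CE.

1743 CE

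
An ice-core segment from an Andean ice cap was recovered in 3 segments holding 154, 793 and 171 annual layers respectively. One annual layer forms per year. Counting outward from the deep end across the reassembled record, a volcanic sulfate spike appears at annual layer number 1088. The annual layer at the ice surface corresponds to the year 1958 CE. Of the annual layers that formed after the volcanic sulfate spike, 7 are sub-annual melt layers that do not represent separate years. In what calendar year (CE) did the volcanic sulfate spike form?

1935 CE

Total annual layers = 154 + 793 + 171 = 1118.
1118 − 1088 = 30 annual layers lie beyond the volcanic sulfate spike toward the ice surface.
30 − 7 false = 23 true annual layers after the volcanic sulfate spike.
Counting back 23 years from 1958 CE places the volcanic sulfate spike in 1958 − 23 = 1935 CE.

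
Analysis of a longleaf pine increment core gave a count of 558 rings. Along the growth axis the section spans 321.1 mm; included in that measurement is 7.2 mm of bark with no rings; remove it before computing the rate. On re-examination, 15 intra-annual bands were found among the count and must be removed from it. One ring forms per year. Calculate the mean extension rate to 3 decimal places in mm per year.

0.578 mm per year

Correcting the raw count gives 558 − 15 = 543 true rings.
Net length = 321.1 − 7.2 = 313.9 mm.
313.9 mm over 543 years gives 313.9 / 543 ≈ 0.578 mm per year.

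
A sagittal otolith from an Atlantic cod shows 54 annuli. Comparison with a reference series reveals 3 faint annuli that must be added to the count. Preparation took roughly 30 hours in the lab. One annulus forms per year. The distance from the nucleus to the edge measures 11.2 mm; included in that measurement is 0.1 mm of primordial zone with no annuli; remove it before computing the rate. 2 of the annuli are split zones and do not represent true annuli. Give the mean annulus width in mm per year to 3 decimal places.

0.202 mm per year

After corrections the count is 54 − 2 + 3 = 55 annuli.
The growth record spans 11.2 − 0.1 = 11.1 mm.
Extension rate ≈ 11.1 / 55 = 0.202 mm per year.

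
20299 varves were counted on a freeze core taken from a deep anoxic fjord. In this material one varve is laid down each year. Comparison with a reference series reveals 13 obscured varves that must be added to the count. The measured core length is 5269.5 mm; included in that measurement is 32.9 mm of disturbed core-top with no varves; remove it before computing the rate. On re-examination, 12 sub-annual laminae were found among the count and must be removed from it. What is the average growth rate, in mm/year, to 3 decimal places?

Correcting the raw count gives 20299 − 12 + 13 = 20300 true varves.
The growth record spans 5269.5 − 32.9 = 5236.6 mm.
5236.6 mm over 20300 years gives 5236.6 / 20300 ≈ 0.258 mm/year.

0.258 mm/year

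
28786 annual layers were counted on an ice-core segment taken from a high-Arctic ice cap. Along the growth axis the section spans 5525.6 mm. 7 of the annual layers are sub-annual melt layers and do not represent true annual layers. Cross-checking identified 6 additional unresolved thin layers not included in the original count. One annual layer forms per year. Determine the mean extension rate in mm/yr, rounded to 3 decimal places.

0.192 mm/yr

True annual layer count = 28786 − 7 + 6 = 28785.
Extension rate ≈ 5525.6 / 28785 = 0.192 mm/yr.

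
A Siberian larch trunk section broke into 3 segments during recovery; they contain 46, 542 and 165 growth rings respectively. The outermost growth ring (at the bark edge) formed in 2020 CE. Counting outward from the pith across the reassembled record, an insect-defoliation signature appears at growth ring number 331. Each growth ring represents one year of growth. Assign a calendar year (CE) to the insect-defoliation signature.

1598 CE

Total growth rings = 46 + 542 + 165 = 753.
753 − 331 = 422 growth rings lie beyond the insect-defoliation signature toward the bark edge.
2020 − 422 = 1598 CE.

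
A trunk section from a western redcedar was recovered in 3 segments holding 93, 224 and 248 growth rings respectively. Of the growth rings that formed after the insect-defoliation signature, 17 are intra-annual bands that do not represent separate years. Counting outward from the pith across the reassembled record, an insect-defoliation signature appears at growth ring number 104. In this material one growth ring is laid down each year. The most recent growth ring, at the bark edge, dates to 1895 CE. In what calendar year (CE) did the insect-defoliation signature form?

1451 CE

Total growth rings = 93 + 224 + 248 = 565.
565 − 104 = 461 growth rings lie beyond the insect-defoliation signature toward the bark edge.
Excluding 17 false growth rings: 461 − 17 = 444.
The growth ring at the bark edge is 1895 CE, so the insect-defoliation signature dates to 1895 − 444 = 1451 CE.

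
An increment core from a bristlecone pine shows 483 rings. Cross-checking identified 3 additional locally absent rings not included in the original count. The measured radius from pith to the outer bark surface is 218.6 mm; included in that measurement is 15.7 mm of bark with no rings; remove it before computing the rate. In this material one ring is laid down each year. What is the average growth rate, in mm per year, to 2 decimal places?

0.42 mm per year

Adjusted count: 483 + 3 = 486 rings.
Removing the 15.7 mm offcut leaves 218.6 − 15.7 = 202.9 mm.
Extension rate ≈ 202.9 / 486 = 0.42 mm per year.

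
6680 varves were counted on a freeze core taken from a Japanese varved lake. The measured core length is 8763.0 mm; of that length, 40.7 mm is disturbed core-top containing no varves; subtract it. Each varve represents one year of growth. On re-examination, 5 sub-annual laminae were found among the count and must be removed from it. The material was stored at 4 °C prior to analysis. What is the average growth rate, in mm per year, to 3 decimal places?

Adjusted count: 6680 − 5 = 6675 varves.
The growth record spans 8763.0 − 40.7 = 8722.3 mm.
Extension rate ≈ 8722.3 / 6675 = 1.307 mm per year.

1.307 mm per year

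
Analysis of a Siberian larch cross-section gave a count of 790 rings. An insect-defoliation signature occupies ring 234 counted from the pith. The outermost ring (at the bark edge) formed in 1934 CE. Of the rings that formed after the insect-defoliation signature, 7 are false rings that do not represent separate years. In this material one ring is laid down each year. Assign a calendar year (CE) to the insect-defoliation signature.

1385 CE

790 − 234 = 556 rings lie beyond the insect-defoliation signature toward the bark edge.
556 − 7 false = 549 true rings after the insect-defoliation signature.
The ring at the bark edge is 1934 CE, so the insect-defoliation signature dates to 1934 − 549 = 1385 CE.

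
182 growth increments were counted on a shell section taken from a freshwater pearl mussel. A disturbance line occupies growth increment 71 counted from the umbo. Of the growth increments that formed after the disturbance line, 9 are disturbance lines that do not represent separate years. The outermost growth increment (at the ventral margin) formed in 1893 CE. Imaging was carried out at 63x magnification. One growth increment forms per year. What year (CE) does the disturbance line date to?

1791 CE

The disturbance line sits at growth increment 71 from the umbo, so 182 − 71 = 111 growth increments formed after it.
111 − 9 false = 102 true growth increments after the disturbance line.
1893 − 102 = 1791 CE.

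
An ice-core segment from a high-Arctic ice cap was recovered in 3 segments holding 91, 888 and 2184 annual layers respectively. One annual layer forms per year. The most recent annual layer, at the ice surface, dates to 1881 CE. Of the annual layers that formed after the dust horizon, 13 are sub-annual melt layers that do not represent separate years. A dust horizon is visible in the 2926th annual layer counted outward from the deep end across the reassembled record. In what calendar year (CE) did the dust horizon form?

Total annual layers = 91 + 888 + 2184 = 3163.
The dust horizon sits at annual layer 2926 from the deep end, so 3163 − 2926 = 237 annual layers formed after it.
Excluding 13 false annual layers: 237 − 13 = 224.
1881 − 224 = 1657 CE.

1657 CE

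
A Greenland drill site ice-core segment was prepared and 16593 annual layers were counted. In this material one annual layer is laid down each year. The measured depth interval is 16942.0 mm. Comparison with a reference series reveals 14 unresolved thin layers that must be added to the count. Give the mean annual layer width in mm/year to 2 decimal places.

After corrections the count is 16593 + 14 = 16607 annual layers.
16942.0 mm over 16607 years gives 16942.0 / 16607 ≈ 1.02 mm/year.

1.02 mm/year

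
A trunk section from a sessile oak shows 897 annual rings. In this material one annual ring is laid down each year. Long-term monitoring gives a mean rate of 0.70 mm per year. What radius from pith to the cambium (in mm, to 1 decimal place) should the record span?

897 years of growth are recorded.
Predicted length = 0.70 mm/year × 897 years = 627.9 mm.

627.9 mm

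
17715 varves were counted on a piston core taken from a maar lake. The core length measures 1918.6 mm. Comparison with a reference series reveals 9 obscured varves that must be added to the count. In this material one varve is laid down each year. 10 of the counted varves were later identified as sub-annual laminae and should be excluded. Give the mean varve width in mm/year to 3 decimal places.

Adjusted count: 17715 − 10 + 9 = 17714 varves.
Extension rate ≈ 1918.6 / 17714 = 0.108 mm/year.

0.108 mm/year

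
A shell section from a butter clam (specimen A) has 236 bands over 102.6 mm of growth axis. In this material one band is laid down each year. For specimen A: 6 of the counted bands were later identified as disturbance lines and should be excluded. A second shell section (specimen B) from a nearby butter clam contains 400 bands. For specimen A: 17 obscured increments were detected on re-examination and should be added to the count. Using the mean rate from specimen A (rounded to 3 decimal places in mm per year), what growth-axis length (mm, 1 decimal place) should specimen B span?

166.0 mm

Specimen A: true band count = 236 − 6 + 17 = 247.
A: Mean rate = 102.6 mm / 247 years ≈ 0.415 mm/yr.
B's length ≈ 0.415 × 400 = 166.0 mm.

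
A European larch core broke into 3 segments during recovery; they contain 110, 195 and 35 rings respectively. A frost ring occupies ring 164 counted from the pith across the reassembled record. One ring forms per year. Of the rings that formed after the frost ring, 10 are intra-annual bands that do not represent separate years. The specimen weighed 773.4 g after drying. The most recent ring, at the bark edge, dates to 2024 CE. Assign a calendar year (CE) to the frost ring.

Total rings = 110 + 195 + 35 = 340.
Between ring 164 and the bark edge there are 340 − 164 = 176 rings.
176 − 10 false = 166 true rings after the frost ring.
The ring at the bark edge is 2024 CE, so the frost ring dates to 2024 − 166 = 1858 CE.

1858 CE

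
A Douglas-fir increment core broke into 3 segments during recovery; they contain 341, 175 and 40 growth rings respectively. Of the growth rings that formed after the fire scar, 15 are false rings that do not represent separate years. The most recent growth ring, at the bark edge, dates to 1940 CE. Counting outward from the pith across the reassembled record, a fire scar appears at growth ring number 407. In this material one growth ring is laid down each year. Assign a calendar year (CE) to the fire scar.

Total growth rings = 341 + 175 + 40 = 556.
556 − 407 = 149 growth rings lie beyond the fire scar toward the bark edge.
Removing the 15 false growth rings leaves 149 − 15 = 134 true growth rings beyond the fire scar.
Counting back 134 years from 1940 CE places the fire scar in 1940 − 134 = 1806 CE.

1806 CE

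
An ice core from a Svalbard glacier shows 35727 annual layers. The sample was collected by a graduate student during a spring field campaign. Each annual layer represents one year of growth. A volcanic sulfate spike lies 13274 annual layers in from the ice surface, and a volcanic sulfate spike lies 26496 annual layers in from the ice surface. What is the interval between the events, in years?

Separation: 26496 − 13274 = 13222 annual layers.
At one annual layer per year, 13222 years elapsed between them.

13222 years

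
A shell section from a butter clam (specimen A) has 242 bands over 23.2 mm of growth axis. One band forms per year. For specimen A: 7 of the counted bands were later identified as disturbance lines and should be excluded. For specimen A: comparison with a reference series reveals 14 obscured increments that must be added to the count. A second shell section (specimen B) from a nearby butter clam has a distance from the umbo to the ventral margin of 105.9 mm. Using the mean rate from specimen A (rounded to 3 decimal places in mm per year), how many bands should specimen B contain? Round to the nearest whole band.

Specimen A: adjusted count: 242 − 7 + 14 = 249 bands.
A: Extension rate ≈ 23.2 / 249 = 0.093 mm/year.
Specimen B: 105.9 mm / 0.093 mm per year = 1138.71 years ≈ 1139 bands.

1139 bands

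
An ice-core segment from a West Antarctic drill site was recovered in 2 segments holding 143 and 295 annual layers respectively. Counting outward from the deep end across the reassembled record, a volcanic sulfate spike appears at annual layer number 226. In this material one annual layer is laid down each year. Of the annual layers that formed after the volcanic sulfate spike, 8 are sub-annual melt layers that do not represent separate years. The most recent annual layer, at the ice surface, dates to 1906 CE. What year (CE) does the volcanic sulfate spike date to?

Total annual layers = 143 + 295 = 438.
The volcanic sulfate spike sits at annual layer 226 from the deep end, so 438 − 226 = 212 annual layers formed after it.
Removing the 8 false annual layers leaves 212 − 8 = 204 true annual layers beyond the volcanic sulfate spike.
Counting back 204 years from 1906 CE places the volcanic sulfate spike in 1906 − 204 = 1702 CE.

1702 CE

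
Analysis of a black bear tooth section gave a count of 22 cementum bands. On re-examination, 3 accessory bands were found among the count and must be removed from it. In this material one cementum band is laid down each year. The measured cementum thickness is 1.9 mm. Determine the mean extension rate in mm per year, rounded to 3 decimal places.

0.100 mm per year

True cementum band count = 22 − 3 = 19.
Mean rate = 1.9 mm / 19 years ≈ 0.100 mm per year.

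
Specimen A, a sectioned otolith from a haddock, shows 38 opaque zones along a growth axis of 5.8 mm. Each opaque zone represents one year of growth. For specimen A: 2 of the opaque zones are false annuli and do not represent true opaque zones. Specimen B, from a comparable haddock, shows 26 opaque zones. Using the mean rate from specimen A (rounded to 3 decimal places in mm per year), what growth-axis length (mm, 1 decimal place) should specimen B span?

4.2 mm

Specimen A: true opaque zone count = 38 − 2 = 36.
A: Mean rate = 5.8 mm / 36 years ≈ 0.161 mm per year.
Length of B = 0.161 × 26 = 4.2 mm.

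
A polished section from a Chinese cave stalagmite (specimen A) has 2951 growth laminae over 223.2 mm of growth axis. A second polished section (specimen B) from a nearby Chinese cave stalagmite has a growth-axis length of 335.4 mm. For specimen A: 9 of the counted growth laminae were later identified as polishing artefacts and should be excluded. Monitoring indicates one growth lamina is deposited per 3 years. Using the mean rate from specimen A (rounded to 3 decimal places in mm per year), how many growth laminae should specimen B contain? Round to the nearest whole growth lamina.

Specimen A: adjusted count: 2951 − 9 = 2942 growth laminae.
Specimen A: multiplying by 3 years per growth lamina: 2942 × 3 = 8826 years.
A: Extension rate ≈ 223.2 / 8826 = 0.025 mm/yr.
B spans 335.4 / 0.025 = 13416.00 years; at 3 years per growth lamina that is 13416.00 / 3 ≈ 4472 growth laminae.

4472 growth laminae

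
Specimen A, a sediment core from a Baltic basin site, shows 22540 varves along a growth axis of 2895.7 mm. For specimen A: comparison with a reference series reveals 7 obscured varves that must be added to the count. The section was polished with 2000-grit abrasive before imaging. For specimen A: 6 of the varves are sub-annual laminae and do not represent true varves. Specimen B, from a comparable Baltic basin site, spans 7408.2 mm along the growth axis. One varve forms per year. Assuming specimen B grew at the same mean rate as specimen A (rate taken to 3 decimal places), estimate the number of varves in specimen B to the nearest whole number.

Specimen A: adjusted count: 22540 − 6 + 7 = 22541 varves.
A: Mean rate = 2895.7 mm / 22541 years ≈ 0.128 mm/year.
Specimen B: 7408.2 mm / 0.128 mm per year = 57876.56 years ≈ 57877 varves.

57877 varves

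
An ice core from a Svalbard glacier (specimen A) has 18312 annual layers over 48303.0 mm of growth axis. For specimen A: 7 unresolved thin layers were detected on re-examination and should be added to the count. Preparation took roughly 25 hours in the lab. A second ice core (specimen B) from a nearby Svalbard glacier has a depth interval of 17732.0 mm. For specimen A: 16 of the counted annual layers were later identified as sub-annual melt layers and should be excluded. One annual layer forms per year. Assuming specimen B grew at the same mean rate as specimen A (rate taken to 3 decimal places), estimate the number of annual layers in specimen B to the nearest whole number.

6719 annual layers

Specimen A: after corrections the count is 18312 − 16 + 7 = 18303 annual layers.
A: Mean rate = 48303.0 mm / 18303 years ≈ 2.639 mm/year.
For B, 17732.0 / 2.639 = 6719.21 years ≈ 6719 annual layers.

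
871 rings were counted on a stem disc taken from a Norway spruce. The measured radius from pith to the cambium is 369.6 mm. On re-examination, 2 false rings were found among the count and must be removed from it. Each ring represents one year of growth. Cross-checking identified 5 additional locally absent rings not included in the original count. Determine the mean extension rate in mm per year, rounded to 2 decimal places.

After corrections the count is 871 − 2 + 5 = 874 rings.
Extension rate ≈ 369.6 / 874 = 0.42 mm per year.

0.42 mm per year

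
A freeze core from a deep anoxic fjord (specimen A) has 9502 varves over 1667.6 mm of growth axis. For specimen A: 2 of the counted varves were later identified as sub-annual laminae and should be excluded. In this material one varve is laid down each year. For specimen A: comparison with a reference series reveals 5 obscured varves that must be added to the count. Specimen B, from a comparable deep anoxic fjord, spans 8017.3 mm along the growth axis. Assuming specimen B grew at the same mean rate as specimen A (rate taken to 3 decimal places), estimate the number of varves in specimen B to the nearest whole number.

Specimen A: true varve count = 9502 − 2 + 5 = 9505.
A: Extension rate ≈ 1667.6 / 9505 = 0.175 mm per year.
For B, 8017.3 / 0.175 = 45813.14 years ≈ 45813 varves.

45813 varves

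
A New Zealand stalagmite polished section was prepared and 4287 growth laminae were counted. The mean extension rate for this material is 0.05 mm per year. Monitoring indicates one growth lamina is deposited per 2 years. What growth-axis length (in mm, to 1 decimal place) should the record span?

Multiplying by 2 years per growth lamina: 4287 × 2 = 8574 years.
Length ≈ 0.05 × 8574 = 428.7 mm.

428.7 mm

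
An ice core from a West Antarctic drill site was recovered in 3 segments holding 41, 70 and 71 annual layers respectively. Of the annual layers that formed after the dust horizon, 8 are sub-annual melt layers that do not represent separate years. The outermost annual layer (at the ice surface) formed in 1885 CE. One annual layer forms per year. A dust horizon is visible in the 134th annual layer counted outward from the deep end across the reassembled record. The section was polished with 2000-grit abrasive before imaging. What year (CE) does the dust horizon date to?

Total annual layers = 41 + 70 + 71 = 182.
182 − 134 = 48 annual layers lie beyond the dust horizon toward the ice surface.
Excluding 8 false annual layers: 48 − 8 = 40.
Counting back 40 years from 1885 CE places the dust horizon in 1885 − 40 = 1845 CE.

1845 CE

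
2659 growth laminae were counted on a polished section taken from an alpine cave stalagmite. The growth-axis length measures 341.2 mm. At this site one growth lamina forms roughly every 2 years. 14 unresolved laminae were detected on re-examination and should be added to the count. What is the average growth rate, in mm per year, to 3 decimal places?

Correcting the raw count gives 2659 + 14 = 2673 true growth laminae.
2673 growth laminae at 2 years each span 2673 × 2 = 5346 years.
341.2 mm over 5346 years gives 341.2 / 5346 ≈ 0.064 mm per year.

0.064 mm per year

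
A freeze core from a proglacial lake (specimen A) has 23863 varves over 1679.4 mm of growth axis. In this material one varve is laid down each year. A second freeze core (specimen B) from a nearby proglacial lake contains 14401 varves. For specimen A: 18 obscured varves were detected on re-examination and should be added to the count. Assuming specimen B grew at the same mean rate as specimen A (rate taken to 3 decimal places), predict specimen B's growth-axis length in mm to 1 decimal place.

Specimen A: after corrections the count is 23863 + 18 = 23881 varves.
A: Mean rate = 1679.4 mm / 23881 years ≈ 0.070 mm/yr.
For B, 0.070 mm/year × 14401 years = 1008.1 mm.

1008.1 mm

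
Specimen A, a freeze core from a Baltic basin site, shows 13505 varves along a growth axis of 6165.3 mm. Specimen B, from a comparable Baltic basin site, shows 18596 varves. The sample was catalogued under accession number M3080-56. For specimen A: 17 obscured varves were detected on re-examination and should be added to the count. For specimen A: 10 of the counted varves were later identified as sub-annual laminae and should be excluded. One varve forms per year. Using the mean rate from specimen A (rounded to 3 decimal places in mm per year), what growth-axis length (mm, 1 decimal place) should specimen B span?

Specimen A: true varve count = 13505 − 10 + 17 = 13512.
A: Mean rate = 6165.3 mm / 13512 years ≈ 0.456 mm per year.
For B, 0.456 mm/year × 18596 years = 8479.8 mm.

8479.8 mm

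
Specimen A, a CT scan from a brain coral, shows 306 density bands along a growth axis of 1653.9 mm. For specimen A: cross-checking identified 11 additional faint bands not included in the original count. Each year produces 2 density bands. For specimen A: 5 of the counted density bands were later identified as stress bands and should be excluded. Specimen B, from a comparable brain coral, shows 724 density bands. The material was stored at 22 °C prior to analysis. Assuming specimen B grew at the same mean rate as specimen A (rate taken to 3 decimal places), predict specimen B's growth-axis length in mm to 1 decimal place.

Specimen A: correcting the raw count gives 306 − 5 + 11 = 312 true density bands.
Specimen A: with 2 density bands per year, 312 / 2 = 156 years.
A: 1653.9 mm over 156 years gives 1653.9 / 156 ≈ 10.602 mm/year.
Specimen B: 724 density bands at 2 per year is 724 / 2 = 362 years. For B, 10.602 mm/year × 362 years = 3837.9 mm.

3837.9 mm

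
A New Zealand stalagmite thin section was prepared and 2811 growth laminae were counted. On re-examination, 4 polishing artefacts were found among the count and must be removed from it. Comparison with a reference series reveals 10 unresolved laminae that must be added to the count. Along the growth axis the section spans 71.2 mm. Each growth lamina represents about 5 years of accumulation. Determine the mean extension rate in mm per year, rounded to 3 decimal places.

Adjusted count: 2811 − 4 + 10 = 2817 growth laminae.
Multiplying by 5 years per growth lamina: 2817 × 5 = 14085 years.
Extension rate ≈ 71.2 / 14085 = 0.005 mm per year.

0.005 mm per year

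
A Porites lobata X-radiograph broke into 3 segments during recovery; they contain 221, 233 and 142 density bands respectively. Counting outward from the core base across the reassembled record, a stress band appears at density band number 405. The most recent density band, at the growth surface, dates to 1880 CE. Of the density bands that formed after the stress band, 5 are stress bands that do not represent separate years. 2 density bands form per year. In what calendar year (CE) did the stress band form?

Total density bands = 221 + 233 + 142 = 596.
596 − 405 = 191 density bands lie beyond the stress band toward the growth surface.
Removing the 5 false density bands leaves 191 − 5 = 186 true density bands beyond the stress band.
With 2 density bands per year, 186 / 2 = 93 years.
The density band at the growth surface is 1880 CE, so the stress band dates to 1880 − 93 = 1787 CE.

1787 CE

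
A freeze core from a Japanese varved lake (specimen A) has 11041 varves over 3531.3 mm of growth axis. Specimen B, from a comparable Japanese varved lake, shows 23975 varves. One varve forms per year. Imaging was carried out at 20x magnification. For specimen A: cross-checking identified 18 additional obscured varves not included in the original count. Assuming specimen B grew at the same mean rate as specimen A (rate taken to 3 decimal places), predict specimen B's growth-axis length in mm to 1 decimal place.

7648.0 mm

Specimen A: true varve count = 11041 + 18 = 11059.
A: Extension rate ≈ 3531.3 / 11059 = 0.319 mm per year.
B's length ≈ 0.319 × 23975 = 7648.0 mm.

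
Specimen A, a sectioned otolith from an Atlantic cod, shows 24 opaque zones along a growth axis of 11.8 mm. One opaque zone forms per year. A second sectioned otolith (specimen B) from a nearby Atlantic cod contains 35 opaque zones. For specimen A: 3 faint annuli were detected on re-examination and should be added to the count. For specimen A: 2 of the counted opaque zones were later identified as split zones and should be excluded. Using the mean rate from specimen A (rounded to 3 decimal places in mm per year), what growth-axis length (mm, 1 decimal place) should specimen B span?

16.5 mm

Specimen A: adjusted count: 24 − 2 + 3 = 25 opaque zones.
A: Extension rate ≈ 11.8 / 25 = 0.472 mm per year.
For B, 0.472 mm/year × 35 years = 16.5 mm.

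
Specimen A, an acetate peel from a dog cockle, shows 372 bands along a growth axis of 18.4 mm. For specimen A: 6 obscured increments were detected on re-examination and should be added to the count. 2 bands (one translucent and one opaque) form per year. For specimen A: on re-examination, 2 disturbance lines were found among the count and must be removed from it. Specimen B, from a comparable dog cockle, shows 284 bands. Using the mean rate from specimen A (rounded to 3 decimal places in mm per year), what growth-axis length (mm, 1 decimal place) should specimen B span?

13.9 mm

Specimen A: true band count = 372 − 2 + 6 = 376.
Specimen A: with 2 bands per year, 376 / 2 = 188 years.
A: Mean rate = 18.4 mm / 188 years ≈ 0.098 mm/yr.
Specimen B: dividing by 2 bands per year: 284 / 2 = 142 years. For B, 0.098 mm/year × 142 years = 13.9 mm.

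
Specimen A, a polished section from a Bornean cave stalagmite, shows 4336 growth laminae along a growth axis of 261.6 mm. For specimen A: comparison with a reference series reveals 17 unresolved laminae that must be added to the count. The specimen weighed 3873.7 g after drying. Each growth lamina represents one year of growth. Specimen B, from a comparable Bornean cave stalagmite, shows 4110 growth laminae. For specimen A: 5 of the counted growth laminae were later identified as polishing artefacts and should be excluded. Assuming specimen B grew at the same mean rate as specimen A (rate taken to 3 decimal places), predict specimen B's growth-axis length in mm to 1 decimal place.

Specimen A: adjusted count: 4336 − 5 + 17 = 4348 growth laminae.
A: Extension rate ≈ 261.6 / 4348 = 0.060 mm/yr.
Length of B = 0.060 × 4110 = 246.6 mm.

246.6 mm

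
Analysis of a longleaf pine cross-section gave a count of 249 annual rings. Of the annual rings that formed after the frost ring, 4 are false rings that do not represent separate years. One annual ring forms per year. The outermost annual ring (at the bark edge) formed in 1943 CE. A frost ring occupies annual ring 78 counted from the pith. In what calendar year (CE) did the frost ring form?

The frost ring sits at annual ring 78 from the pith, so 249 − 78 = 171 annual rings formed after it.
171 − 4 false = 167 true annual rings after the frost ring.
Counting back 167 years from 1943 CE places the frost ring in 1943 − 167 = 1776 CE.

1776 CE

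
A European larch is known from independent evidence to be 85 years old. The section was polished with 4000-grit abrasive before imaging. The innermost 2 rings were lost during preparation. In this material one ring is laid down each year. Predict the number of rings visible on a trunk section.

83 rings

Expected rings over 85 years: 85.
85 − 2 missed = 83 rings expected in the prepared section.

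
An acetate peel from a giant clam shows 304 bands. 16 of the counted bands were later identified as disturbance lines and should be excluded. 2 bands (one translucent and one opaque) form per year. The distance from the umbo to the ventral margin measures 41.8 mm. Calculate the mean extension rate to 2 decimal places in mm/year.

Correcting the raw count gives 304 − 16 = 288 true bands.
Dividing by 2 bands per year: 288 / 2 = 144 years.
Extension rate ≈ 41.8 / 144 = 0.29 mm/year.

0.29 mm/year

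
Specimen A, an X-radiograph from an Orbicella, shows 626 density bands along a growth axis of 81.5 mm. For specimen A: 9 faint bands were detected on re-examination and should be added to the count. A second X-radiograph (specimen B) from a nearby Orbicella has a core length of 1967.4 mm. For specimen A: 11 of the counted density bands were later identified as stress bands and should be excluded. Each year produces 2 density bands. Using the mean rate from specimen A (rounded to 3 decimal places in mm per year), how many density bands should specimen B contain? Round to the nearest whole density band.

15076 density bands

Specimen A: after corrections the count is 626 − 11 + 9 = 624 density bands.
Specimen A: dividing by 2 density bands per year: 624 / 2 = 312 years.
A: Extension rate ≈ 81.5 / 312 = 0.261 mm per year.
B spans 1967.4 / 0.261 = 7537.93 years; at 2 density bands per year that is 7537.93 × 2 ≈ 15076 density bands.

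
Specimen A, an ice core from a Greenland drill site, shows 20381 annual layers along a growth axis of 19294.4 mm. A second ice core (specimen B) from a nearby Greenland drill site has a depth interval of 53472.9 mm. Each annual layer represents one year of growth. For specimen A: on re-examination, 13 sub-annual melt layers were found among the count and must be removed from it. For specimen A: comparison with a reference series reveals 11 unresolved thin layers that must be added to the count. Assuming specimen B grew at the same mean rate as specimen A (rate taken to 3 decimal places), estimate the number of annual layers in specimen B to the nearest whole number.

Specimen A: true annual layer count = 20381 − 13 + 11 = 20379.
A: 19294.4 mm over 20379 years gives 19294.4 / 20379 ≈ 0.947 mm per year.
B spans 53472.9 / 0.947 = 56465.58 years ≈ 56466 annual layers.

56466 annual layers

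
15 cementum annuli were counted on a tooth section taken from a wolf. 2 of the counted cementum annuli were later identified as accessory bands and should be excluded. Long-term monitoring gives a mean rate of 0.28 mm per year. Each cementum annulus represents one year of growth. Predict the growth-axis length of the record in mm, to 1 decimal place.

Correcting the raw count gives 15 − 2 = 13 true cementum annuli.
Length ≈ 0.28 × 13 = 3.6 mm.

3.6 mm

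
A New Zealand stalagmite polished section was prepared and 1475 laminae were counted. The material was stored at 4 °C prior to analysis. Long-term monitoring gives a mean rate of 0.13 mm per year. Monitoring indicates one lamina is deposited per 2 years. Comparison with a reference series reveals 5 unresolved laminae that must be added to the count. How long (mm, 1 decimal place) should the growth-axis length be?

384.8 mm

Adjusted count: 1475 + 5 = 1480 laminae.
Multiplying by 2 years per lamina: 1480 × 2 = 2960 years.
Length ≈ 0.13 × 2960 = 384.8 mm.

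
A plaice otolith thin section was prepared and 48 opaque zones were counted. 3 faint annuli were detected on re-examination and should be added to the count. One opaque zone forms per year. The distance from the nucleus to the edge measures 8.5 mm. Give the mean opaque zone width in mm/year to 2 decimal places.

0.17 mm/year

Adjusted count: 48 + 3 = 51 opaque zones.
Mean rate = 8.5 mm / 51 years ≈ 0.17 mm/year.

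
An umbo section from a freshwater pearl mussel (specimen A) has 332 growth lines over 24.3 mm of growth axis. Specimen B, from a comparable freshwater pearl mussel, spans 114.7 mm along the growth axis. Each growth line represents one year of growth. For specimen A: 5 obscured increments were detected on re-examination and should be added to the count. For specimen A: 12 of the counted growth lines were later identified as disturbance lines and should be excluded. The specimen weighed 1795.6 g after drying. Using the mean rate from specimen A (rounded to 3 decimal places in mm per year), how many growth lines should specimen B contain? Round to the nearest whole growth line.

1529 growth lines

Specimen A: after corrections the count is 332 − 12 + 5 = 325 growth lines.
A: Extension rate ≈ 24.3 / 325 = 0.075 mm/yr.
Specimen B: 114.7 mm / 0.075 mm per year = 1529.33 years ≈ 1529 growth lines.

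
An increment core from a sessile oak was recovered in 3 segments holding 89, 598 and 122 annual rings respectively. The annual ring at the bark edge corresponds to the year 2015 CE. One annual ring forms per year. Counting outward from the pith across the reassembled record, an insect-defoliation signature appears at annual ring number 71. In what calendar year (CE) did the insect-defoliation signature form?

1277 CE

Total annual rings = 89 + 598 + 122 = 809.
The insect-defoliation signature sits at annual ring 71 from the pith, so 809 − 71 = 738 annual rings formed after it.
2015 − 738 = 1277 CE.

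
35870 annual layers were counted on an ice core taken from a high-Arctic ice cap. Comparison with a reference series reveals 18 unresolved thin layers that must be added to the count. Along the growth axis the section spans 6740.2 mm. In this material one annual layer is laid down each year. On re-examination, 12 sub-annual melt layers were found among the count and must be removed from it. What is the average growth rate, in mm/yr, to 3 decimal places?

Correcting the raw count gives 35870 − 12 + 18 = 35876 true annual layers.
Extension rate ≈ 6740.2 / 35876 = 0.188 mm/yr.

0.188 mm/yr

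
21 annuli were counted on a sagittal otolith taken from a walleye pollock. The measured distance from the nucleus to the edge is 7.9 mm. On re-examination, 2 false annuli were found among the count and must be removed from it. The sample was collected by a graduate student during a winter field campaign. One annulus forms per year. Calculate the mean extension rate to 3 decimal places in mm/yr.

Correcting the raw count gives 21 − 2 = 19 true annuli.
7.9 mm over 19 years gives 7.9 / 19 ≈ 0.416 mm/yr.

0.416 mm/yr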